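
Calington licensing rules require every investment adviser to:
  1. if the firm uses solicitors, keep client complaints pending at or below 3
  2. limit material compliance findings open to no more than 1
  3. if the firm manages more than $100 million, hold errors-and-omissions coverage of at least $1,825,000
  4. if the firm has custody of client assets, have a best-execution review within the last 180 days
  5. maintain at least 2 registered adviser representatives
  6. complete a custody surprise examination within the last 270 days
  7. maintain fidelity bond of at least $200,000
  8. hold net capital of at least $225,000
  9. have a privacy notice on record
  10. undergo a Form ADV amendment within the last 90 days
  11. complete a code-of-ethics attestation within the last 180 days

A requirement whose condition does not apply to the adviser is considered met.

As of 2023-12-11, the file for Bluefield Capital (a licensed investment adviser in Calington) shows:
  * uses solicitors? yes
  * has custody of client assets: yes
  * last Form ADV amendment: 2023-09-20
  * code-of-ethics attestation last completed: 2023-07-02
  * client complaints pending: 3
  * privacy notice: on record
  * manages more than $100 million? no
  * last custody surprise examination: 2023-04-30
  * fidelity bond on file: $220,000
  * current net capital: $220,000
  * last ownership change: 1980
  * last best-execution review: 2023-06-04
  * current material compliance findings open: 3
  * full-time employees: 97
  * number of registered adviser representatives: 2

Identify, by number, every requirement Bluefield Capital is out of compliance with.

2, 4, 8

1. condition 'uses solicitors' holds; client complaints pending 3 ≤ 3 → met
2. material compliance findings open 3 > 1 → not met
3. condition 'manages more than $100 million' does not hold → requirement n/a → met
4. condition 'has custody of client assets' holds; best-execution review 190 days ago vs limit 180 → not met
5. registered adviser representatives 2 ≥ 2 → met
6. custody surprise examination 225 days ago vs limit 270 → met
7. fidelity bond $220,000 ≥ $200,000 → met
8. net capital $220,000 < $225,000 → not met
9. privacy notice present → met
10. Form ADV amendment 82 days ago vs limit 90 → met
11. code-of-ethics attestation 162 days ago vs limit 180 → met
Not met: 2, 4, 8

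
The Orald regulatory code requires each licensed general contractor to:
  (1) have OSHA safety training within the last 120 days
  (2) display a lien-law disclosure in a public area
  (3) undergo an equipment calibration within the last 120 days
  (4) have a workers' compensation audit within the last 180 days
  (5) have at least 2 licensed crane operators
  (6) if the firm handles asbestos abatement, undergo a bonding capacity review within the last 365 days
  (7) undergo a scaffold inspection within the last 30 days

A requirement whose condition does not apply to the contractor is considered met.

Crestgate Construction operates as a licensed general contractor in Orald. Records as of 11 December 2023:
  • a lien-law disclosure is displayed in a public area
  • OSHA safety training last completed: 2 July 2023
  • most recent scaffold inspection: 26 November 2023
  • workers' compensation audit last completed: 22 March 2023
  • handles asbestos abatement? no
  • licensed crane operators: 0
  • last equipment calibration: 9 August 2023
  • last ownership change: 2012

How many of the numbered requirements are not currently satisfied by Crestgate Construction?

1. OSHA safety training 162 days ago vs limit 120 → not met
2. lien-law disclosure present → met
3. equipment calibration 124 days ago vs limit 120 → not met
4. workers' compensation audit 264 days ago vs limit 180 → not met
5. licensed crane operators 0 < 2 → not met
6. condition 'handles asbestos abatement' does not hold → requirement n/a → met
7. scaffold inspection 15 days ago vs limit 30 → met
Not met: 4 of 7

4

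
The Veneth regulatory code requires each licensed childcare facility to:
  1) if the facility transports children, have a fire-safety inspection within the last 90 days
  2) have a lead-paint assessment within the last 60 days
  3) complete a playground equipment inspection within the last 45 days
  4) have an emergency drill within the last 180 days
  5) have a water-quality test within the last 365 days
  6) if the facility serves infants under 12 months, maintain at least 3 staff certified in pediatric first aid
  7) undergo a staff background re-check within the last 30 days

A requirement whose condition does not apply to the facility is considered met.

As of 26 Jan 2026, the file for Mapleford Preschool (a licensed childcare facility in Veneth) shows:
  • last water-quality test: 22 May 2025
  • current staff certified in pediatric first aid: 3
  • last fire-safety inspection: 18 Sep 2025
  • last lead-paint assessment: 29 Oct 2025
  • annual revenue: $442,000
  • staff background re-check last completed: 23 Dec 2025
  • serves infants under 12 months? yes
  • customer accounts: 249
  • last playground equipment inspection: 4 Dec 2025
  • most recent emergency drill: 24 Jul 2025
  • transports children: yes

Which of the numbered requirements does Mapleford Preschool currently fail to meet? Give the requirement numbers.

1, 2, 3, 4, 7

1. condition 'transports children' holds; fire-safety inspection 130 days ago vs limit 90 → not met
2. lead-paint assessment 89 days ago vs limit 60 → not met
3. playground equipment inspection 53 days ago vs limit 45 → not met
4. emergency drill 186 days ago vs limit 180 → not met
5. water-quality test 249 days ago vs limit 365 → met
6. condition 'serves infants under 12 months' holds; staff certified in pediatric first aid 3 ≥ 3 → met
7. staff background re-check 34 days ago vs limit 30 → not met
Not met: 1, 2, 3, 4, 7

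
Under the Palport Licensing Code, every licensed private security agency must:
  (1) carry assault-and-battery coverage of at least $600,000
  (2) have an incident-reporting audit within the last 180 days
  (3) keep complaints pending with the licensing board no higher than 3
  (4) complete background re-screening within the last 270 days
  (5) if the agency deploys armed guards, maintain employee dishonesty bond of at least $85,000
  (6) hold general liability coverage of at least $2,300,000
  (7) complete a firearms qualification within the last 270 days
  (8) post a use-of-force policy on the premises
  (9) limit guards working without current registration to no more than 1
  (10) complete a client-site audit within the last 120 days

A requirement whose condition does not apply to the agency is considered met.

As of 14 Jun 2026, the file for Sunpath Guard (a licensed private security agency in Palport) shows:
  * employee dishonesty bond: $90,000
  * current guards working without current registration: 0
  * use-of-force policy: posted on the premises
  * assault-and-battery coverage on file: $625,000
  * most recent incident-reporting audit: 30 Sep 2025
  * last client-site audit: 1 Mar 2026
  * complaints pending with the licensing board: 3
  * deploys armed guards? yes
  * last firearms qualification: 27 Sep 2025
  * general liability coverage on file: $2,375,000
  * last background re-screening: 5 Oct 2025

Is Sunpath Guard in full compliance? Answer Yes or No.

1. assault-and-battery coverage $625,000 ≥ $600,000 → met
2. incident-reporting audit 257 days ago vs limit 180 → not met
3. complaints pending with the licensing board 3 ≤ 3 → met
4. background re-screening 252 days ago vs limit 270 → met
5. condition 'deploys armed guards' holds; employee dishonesty bond $90,000 ≥ $85,000 → met
6. general liability coverage $2,375,000 ≥ $2,300,000 → met
7. firearms qualification 260 days ago vs limit 270 → met
8. use-of-force policy present → met
9. guards working without current registration 0 ≤ 1 → met
10. client-site audit 105 days ago vs limit 120 → met
Not met: 2

No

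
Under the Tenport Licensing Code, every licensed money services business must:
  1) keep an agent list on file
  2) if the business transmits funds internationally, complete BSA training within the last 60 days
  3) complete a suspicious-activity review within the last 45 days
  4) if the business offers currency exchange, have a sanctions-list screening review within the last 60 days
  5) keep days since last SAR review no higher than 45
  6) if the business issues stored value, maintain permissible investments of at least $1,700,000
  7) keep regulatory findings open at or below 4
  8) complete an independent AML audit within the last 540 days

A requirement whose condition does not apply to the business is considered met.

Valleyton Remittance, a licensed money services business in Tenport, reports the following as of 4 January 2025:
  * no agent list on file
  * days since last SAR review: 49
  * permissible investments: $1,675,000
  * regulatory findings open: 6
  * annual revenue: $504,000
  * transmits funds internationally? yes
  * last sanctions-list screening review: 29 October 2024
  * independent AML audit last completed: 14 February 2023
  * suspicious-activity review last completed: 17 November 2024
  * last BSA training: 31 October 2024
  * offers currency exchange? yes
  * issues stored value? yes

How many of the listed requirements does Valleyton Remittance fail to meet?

1. agent list absent → not met
2. condition 'transmits funds internationally' holds; BSA training 65 days ago vs limit 60 → not met
3. suspicious-activity review 48 days ago vs limit 45 → not met
4. condition 'offers currency exchange' holds; sanctions-list screening review 67 days ago vs limit 60 → not met
5. days since last SAR review 49 > 45 → not met
6. condition 'issues stored value' holds; permissible investments $1,675,000 < $1,700,000 → not met
7. regulatory findings open 6 > 4 → not met
8. independent AML audit 690 days ago vs limit 540 → not met
Not met: 8 of 8

8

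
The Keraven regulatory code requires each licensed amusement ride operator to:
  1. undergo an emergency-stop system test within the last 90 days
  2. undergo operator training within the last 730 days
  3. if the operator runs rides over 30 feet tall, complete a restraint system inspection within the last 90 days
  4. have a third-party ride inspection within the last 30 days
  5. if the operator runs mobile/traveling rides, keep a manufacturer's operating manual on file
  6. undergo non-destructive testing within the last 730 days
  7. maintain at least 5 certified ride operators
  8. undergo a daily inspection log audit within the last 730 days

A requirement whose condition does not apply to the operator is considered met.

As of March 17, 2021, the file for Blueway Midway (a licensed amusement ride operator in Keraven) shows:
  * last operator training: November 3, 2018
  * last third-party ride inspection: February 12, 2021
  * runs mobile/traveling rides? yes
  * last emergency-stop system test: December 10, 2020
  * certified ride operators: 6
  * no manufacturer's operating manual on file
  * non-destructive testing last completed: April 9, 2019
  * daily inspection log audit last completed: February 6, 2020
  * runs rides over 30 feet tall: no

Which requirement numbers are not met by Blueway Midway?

1, 2, 4, 5

1. emergency-stop system test 97 days ago vs limit 90 → not met
2. operator training 865 days ago vs limit 730 → not met
3. condition 'runs rides over 30 feet tall' does not hold → requirement n/a → met
4. third-party ride inspection 33 days ago vs limit 30 → not met
5. condition 'runs mobile/traveling rides' holds; manufacturer's operating manual absent → not met
6. non-destructive testing 708 days ago vs limit 730 → met
7. certified ride operators 6 ≥ 5 → met
8. daily inspection log audit 405 days ago vs limit 730 → met
Not met: 1, 2, 4, 5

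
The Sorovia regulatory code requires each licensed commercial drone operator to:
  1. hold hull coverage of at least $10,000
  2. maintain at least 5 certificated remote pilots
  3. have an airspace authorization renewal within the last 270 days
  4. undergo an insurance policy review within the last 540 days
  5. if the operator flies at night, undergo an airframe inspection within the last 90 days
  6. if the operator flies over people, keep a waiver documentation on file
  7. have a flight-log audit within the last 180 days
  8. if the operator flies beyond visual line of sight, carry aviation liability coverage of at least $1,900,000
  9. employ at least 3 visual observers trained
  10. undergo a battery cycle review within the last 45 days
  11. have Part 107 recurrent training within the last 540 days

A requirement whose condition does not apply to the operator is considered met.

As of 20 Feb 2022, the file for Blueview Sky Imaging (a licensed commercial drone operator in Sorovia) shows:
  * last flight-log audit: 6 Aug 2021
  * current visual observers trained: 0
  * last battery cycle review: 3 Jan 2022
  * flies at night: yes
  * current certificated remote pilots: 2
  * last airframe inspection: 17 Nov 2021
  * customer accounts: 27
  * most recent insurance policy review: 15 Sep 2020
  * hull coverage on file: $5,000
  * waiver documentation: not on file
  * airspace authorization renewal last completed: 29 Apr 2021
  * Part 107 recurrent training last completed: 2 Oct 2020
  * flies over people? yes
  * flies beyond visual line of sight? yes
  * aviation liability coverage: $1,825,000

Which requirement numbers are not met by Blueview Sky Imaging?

1. hull coverage $5,000 < $10,000 → not met
2. certificated remote pilots 2 < 5 → not met
3. airspace authorization renewal 297 days ago vs limit 270 → not met
4. insurance policy review 523 days ago vs limit 540 → met
5. condition 'flies at night' holds; airframe inspection 95 days ago vs limit 90 → not met
6. condition 'flies over people' holds; waiver documentation absent → not met
7. flight-log audit 198 days ago vs limit 180 → not met
8. condition 'flies beyond visual line of sight' holds; aviation liability coverage $1,825,000 < $1,900,000 → not met
9. visual observers trained 0 < 3 → not met
10. battery cycle review 48 days ago vs limit 45 → not met
11. Part 107 recurrent training 506 days ago vs limit 540 → met
Not met: 1, 2, 3, 5, 6, 7, 8, 9, 10

1, 2, 3, 5, 6, 7, 8, 9, 10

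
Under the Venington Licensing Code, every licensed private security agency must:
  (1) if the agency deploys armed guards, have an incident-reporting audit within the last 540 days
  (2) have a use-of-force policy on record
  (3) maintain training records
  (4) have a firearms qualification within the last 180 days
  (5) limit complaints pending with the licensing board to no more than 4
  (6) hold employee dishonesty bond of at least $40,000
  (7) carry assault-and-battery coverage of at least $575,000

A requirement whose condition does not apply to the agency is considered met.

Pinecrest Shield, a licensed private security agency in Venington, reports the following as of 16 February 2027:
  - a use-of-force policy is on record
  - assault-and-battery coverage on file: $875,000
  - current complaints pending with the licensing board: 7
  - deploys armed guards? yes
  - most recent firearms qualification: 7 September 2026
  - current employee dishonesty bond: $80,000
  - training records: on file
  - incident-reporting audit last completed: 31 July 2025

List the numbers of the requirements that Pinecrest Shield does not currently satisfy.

1, 5

1. condition 'deploys armed guards' holds; incident-reporting audit 565 days ago vs limit 540 → not met
2. use-of-force policy present → met
3. training records present → met
4. firearms qualification 162 days ago vs limit 180 → met
5. complaints pending with the licensing board 7 > 4 → not met
6. employee dishonesty bond $80,000 ≥ $40,000 → met
7. assault-and-battery coverage $875,000 ≥ $575,000 → met
Not met: 1, 5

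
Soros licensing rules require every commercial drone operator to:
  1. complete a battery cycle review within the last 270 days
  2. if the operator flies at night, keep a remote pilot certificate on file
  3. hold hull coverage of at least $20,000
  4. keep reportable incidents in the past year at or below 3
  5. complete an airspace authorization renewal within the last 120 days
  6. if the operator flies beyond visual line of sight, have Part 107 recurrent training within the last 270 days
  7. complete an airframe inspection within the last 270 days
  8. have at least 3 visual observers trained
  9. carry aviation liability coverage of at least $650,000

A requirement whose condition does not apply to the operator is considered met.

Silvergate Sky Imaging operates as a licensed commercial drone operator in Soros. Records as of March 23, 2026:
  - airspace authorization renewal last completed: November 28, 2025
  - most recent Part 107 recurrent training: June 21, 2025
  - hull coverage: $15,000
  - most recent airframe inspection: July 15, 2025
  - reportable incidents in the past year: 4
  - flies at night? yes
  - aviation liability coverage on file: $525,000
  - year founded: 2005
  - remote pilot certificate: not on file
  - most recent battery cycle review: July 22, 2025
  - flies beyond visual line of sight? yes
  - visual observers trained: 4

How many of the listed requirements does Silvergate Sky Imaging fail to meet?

5

1. battery cycle review 244 days ago vs limit 270 → met
2. condition 'flies at night' holds; remote pilot certificate absent → not met
3. hull coverage $15,000 < $20,000 → not met
4. reportable incidents in the past year 4 > 3 → not met
5. airspace authorization renewal 115 days ago vs limit 120 → met
6. condition 'flies beyond visual line of sight' holds; Part 107 recurrent training 275 days ago vs limit 270 → not met
7. airframe inspection 251 days ago vs limit 270 → met
8. visual observers trained 4 ≥ 3 → met
9. aviation liability coverage $525,000 < $650,000 → not met
Not met: 5 of 9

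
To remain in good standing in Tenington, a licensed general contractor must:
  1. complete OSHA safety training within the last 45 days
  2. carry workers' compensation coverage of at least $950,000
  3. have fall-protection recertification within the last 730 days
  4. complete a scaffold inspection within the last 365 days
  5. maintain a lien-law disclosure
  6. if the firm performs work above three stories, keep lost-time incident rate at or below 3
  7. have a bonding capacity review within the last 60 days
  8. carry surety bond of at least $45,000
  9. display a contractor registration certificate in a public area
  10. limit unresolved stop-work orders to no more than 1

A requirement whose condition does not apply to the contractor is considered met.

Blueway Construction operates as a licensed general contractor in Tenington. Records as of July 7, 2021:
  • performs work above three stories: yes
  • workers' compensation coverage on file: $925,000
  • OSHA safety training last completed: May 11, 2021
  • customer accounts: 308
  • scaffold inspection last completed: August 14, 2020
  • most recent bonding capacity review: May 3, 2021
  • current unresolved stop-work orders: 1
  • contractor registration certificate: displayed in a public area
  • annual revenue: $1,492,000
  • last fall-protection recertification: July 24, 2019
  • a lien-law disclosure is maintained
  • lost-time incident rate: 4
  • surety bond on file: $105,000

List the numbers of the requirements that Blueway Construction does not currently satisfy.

1, 2, 6, 7

1. OSHA safety training 57 days ago vs limit 45 → not met
2. workers' compensation coverage $925,000 < $950,000 → not met
3. fall-protection recertification 714 days ago vs limit 730 → met
4. scaffold inspection 327 days ago vs limit 365 → met
5. lien-law disclosure present → met
6. condition 'performs work above three stories' holds; lost-time incident rate 4 > 3 → not met
7. bonding capacity review 65 days ago vs limit 60 → not met
8. surety bond $105,000 ≥ $45,000 → met
9. contractor registration certificate present → met
10. unresolved stop-work orders 1 ≤ 1 → met
Not met: 1, 2, 6, 7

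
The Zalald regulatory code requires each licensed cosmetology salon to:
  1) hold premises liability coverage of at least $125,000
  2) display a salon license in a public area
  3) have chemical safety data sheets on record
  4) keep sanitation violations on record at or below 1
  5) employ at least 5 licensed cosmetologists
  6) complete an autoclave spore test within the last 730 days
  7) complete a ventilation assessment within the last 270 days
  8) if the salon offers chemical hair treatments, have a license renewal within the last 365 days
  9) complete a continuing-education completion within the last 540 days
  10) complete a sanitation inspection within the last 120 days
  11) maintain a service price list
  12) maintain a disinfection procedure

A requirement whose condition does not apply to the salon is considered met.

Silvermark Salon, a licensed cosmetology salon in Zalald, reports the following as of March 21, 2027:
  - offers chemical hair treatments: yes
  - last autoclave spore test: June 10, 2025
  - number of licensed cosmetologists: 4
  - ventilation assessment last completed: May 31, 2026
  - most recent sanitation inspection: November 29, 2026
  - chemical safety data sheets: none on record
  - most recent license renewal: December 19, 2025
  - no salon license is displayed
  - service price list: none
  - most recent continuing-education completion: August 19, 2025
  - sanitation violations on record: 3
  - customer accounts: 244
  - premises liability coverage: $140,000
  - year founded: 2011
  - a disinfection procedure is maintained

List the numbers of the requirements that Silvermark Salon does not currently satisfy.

1. premises liability coverage $140,000 ≥ $125,000 → met
2. salon license absent → not met
3. chemical safety data sheets absent → not met
4. sanitation violations on record 3 > 1 → not met
5. licensed cosmetologists 4 < 5 → not met
6. autoclave spore test 649 days ago vs limit 730 → met
7. ventilation assessment 294 days ago vs limit 270 → not met
8. condition 'offers chemical hair treatments' holds; license renewal 457 days ago vs limit 365 → not met
9. continuing-education completion 579 days ago vs limit 540 → not met
10. sanitation inspection 112 days ago vs limit 120 → met
11. service price list absent → not met
12. disinfection procedure present → met
Not met: 2, 3, 4, 5, 7, 8, 9, 11

2, 3, 4, 5, 7, 8, 9, 11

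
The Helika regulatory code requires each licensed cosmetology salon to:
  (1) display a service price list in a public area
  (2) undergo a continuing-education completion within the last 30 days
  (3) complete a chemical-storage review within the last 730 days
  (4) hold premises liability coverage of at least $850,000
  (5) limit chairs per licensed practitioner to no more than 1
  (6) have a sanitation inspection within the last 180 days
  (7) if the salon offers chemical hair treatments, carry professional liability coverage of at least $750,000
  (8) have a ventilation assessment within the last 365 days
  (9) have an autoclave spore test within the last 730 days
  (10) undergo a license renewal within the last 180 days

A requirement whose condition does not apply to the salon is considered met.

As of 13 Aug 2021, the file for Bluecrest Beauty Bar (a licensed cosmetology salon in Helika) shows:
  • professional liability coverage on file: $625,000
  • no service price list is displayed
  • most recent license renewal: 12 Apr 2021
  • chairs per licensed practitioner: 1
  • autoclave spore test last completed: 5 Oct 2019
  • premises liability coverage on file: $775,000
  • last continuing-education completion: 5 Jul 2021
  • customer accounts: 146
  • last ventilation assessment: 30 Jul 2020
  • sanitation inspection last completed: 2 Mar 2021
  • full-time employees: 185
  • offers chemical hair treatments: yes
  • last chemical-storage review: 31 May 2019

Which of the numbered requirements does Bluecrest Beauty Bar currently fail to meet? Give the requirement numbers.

1, 2, 3, 4, 7, 8

1. service price list absent → not met
2. continuing-education completion 39 days ago vs limit 30 → not met
3. chemical-storage review 805 days ago vs limit 730 → not met
4. premises liability coverage $775,000 < $850,000 → not met
5. chairs per licensed practitioner 1 ≤ 1 → met
6. sanitation inspection 164 days ago vs limit 180 → met
7. condition 'offers chemical hair treatments' holds; professional liability coverage $625,000 < $750,000 → not met
8. ventilation assessment 379 days ago vs limit 365 → not met
9. autoclave spore test 678 days ago vs limit 730 → met
10. license renewal 123 days ago vs limit 180 → met
Not met: 1, 2, 3, 4, 7, 8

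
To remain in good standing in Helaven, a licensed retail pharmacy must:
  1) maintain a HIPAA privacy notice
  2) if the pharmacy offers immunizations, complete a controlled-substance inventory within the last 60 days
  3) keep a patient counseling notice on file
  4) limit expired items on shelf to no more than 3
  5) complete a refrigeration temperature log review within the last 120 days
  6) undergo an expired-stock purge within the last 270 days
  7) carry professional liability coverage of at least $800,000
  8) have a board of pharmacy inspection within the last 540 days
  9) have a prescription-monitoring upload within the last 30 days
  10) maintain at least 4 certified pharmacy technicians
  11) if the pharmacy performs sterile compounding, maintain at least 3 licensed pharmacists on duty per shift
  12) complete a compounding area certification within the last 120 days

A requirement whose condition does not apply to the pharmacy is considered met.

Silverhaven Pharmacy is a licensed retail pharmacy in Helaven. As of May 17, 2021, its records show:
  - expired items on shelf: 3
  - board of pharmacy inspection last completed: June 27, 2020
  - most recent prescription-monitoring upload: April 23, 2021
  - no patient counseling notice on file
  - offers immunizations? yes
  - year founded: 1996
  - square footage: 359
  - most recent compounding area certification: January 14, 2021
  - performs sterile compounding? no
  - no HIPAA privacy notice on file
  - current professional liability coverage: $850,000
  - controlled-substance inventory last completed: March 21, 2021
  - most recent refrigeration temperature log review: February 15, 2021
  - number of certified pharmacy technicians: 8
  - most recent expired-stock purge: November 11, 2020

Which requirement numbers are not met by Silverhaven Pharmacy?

1. HIPAA privacy notice absent → not met
2. condition 'offers immunizations' holds; controlled-substance inventory 57 days ago vs limit 60 → met
3. patient counseling notice absent → not met
4. expired items on shelf 3 ≤ 3 → met
5. refrigeration temperature log review 91 days ago vs limit 120 → met
6. expired-stock purge 187 days ago vs limit 270 → met
7. professional liability coverage $850,000 ≥ $800,000 → met
8. board of pharmacy inspection 324 days ago vs limit 540 → met
9. prescription-monitoring upload 24 days ago vs limit 30 → met
10. certified pharmacy technicians 8 ≥ 4 → met
11. condition 'performs sterile compounding' does not hold → requirement n/a → met
12. compounding area certification 123 days ago vs limit 120 → not met
Not met: 1, 3, 12

1, 3, 12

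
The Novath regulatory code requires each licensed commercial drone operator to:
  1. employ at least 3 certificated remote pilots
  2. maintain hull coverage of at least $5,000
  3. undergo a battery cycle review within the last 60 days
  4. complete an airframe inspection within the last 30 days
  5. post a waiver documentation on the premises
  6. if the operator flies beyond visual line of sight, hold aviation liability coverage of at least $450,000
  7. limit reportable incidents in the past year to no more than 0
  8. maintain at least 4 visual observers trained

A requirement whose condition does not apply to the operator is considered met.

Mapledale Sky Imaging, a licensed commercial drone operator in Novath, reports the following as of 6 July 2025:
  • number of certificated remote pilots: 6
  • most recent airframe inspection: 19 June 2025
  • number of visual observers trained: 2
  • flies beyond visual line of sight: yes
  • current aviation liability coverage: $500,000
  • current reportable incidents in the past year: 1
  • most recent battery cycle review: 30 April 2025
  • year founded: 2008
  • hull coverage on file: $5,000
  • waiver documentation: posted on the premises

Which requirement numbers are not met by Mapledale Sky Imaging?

3, 7, 8

1. certificated remote pilots 6 ≥ 3 → met
2. hull coverage $5,000 ≥ $5,000 → met
3. battery cycle review 67 days ago vs limit 60 → not met
4. airframe inspection 17 days ago vs limit 30 → met
5. waiver documentation present → met
6. condition 'flies beyond visual line of sight' holds; aviation liability coverage $500,000 ≥ $450,000 → met
7. reportable incidents in the past year 1 > 0 → not met
8. visual observers trained 2 < 4 → not met
Not met: 3, 7, 8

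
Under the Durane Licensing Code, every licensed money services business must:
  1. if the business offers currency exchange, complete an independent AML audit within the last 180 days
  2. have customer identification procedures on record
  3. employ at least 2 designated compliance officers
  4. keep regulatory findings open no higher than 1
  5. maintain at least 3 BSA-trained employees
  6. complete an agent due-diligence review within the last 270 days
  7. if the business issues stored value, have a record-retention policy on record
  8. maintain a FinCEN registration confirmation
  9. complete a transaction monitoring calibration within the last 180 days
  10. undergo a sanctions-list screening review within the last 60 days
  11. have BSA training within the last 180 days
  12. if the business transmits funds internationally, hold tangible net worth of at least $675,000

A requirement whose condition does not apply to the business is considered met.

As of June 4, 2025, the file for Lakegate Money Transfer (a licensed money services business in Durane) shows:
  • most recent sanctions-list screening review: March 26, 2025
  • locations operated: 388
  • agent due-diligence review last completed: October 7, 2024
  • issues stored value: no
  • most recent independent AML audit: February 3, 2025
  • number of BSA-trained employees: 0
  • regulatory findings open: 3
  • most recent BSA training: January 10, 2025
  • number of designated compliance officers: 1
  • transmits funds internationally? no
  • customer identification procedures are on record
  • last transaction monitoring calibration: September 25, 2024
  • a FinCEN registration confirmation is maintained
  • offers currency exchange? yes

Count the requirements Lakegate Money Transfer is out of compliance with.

1. condition 'offers currency exchange' holds; independent AML audit 121 days ago vs limit 180 → met
2. customer identification procedures present → met
3. designated compliance officers 1 < 2 → not met
4. regulatory findings open 3 > 1 → not met
5. BSA-trained employees 0 < 3 → not met
6. agent due-diligence review 240 days ago vs limit 270 → met
7. condition 'issues stored value' does not hold → requirement n/a → met
8. FinCEN registration confirmation present → met
9. transaction monitoring calibration 252 days ago vs limit 180 → not met
10. sanctions-list screening review 70 days ago vs limit 60 → not met
11. BSA training 145 days ago vs limit 180 → met
12. condition 'transmits funds internationally' does not hold → requirement n/a → met
Not met: 5 of 12

5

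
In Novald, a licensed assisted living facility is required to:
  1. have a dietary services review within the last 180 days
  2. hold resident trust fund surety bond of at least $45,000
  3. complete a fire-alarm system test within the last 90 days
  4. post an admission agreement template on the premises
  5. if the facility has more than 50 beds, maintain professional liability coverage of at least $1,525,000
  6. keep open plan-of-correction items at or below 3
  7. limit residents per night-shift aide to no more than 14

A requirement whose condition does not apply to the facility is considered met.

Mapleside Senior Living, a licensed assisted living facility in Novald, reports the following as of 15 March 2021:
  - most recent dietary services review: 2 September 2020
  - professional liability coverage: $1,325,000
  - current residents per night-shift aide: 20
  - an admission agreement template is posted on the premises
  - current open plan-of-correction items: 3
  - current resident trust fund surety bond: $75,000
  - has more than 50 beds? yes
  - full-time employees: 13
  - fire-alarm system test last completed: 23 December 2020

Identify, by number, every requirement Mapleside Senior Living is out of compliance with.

1, 5, 7

1. dietary services review 194 days ago vs limit 180 → not met
2. resident trust fund surety bond $75,000 ≥ $45,000 → met
3. fire-alarm system test 82 days ago vs limit 90 → met
4. admission agreement template present → met
5. condition 'has more than 50 beds' holds; professional liability coverage $1,325,000 < $1,525,000 → not met
6. open plan-of-correction items 3 ≤ 3 → met
7. residents per night-shift aide 20 > 14 → not met
Not met: 1, 5, 7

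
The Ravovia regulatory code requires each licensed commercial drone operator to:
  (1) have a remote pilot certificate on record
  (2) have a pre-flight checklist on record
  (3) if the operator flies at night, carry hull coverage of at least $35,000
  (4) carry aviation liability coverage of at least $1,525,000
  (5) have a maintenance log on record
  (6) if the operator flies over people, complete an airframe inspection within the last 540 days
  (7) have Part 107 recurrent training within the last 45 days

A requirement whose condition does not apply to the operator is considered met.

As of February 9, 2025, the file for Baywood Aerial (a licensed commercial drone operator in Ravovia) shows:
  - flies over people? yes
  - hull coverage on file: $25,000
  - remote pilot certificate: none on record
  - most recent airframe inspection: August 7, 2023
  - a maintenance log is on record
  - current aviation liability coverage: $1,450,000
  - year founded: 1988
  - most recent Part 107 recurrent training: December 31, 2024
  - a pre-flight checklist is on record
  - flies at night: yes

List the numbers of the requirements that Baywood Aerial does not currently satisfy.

1, 3, 4, 6

1. remote pilot certificate absent → not met
2. pre-flight checklist present → met
3. condition 'flies at night' holds; hull coverage $25,000 < $35,000 → not met
4. aviation liability coverage $1,450,000 < $1,525,000 → not met
5. maintenance log present → met
6. condition 'flies over people' holds; airframe inspection 552 days ago vs limit 540 → not met
7. Part 107 recurrent training 40 days ago vs limit 45 → met
Not met: 1, 3, 4, 6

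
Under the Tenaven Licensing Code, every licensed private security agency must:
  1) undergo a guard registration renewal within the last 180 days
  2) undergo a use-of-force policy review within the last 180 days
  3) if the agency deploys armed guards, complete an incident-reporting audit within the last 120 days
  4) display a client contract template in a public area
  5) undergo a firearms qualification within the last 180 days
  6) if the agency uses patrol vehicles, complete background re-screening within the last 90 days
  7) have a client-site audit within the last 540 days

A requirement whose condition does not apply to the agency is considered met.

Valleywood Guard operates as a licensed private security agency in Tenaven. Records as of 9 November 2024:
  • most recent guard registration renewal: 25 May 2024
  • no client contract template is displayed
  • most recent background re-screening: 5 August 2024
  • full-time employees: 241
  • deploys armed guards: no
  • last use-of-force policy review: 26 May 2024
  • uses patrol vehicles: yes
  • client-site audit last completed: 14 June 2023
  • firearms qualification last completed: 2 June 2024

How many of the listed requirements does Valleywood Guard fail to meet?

2

1. guard registration renewal 168 days ago vs limit 180 → met
2. use-of-force policy review 167 days ago vs limit 180 → met
3. condition 'deploys armed guards' does not hold → requirement n/a → met
4. client contract template absent → not met
5. firearms qualification 160 days ago vs limit 180 → met
6. condition 'uses patrol vehicles' holds; background re-screening 96 days ago vs limit 90 → not met
7. client-site audit 514 days ago vs limit 540 → met
Not met: 2 of 7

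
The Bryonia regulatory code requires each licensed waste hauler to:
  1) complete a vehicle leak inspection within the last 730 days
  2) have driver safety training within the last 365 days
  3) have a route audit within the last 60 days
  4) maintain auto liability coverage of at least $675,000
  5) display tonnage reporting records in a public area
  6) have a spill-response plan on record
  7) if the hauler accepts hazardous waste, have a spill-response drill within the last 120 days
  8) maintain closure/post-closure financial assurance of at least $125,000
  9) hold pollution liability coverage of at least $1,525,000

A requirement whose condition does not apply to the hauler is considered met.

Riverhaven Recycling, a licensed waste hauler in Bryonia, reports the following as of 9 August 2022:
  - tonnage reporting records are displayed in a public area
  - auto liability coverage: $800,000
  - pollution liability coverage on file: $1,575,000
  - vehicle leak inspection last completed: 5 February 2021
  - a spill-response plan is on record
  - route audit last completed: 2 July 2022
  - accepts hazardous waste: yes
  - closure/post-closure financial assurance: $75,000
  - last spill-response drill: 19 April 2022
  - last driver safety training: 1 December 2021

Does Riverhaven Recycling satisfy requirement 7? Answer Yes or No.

7. condition 'accepts hazardous waste' holds; spill-response drill 112 days ago vs limit 120 → met

Yes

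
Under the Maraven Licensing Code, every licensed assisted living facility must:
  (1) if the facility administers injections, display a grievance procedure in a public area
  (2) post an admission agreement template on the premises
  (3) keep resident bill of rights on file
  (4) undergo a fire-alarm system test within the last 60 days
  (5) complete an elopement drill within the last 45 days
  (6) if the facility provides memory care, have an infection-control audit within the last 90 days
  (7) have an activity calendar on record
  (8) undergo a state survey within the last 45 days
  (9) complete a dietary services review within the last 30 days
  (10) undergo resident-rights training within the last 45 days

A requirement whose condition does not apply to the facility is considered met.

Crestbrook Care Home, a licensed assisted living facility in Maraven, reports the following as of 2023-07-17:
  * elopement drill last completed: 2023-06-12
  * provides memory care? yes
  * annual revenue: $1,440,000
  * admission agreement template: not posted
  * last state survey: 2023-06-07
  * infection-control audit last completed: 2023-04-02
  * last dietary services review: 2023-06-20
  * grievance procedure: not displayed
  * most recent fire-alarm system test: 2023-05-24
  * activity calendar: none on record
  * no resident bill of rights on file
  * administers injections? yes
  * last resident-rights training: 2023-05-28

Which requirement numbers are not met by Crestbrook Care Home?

1, 2, 3, 6, 7, 10

1. condition 'administers injections' holds; grievance procedure absent → not met
2. admission agreement template absent → not met
3. resident bill of rights absent → not met
4. fire-alarm system test 54 days ago vs limit 60 → met
5. elopement drill 35 days ago vs limit 45 → met
6. condition 'provides memory care' holds; infection-control audit 106 days ago vs limit 90 → not met
7. activity calendar absent → not met
8. state survey 40 days ago vs limit 45 → met
9. dietary services review 27 days ago vs limit 30 → met
10. resident-rights training 50 days ago vs limit 45 → not met
Not met: 1, 2, 3, 6, 7, 10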